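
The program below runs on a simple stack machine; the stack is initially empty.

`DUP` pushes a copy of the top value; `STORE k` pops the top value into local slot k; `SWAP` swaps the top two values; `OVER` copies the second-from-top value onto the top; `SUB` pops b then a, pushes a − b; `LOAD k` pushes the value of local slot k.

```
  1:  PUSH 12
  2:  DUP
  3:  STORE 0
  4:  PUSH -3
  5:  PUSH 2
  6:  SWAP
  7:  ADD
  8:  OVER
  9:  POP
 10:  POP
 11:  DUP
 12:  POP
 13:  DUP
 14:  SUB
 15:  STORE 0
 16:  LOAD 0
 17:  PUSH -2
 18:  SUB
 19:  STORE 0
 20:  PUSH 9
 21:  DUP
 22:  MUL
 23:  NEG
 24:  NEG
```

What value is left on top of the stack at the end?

PUSH 12 -> 12
DUP     -> 12 12
STORE 0 -> 12
PUSH -3 -> 12 -3
PUSH 2  -> 12 -3 2
SWAP    -> 12 2 -3
ADD     -> 12 -1
OVER    -> 12 -1 12
POP     -> 12 -1
POP     -> 12
DUP     -> 12 12
POP     -> 12
DUP     -> 12 12
SUB     -> 0
STORE 0 -> (empty)
LOAD 0  -> 0
PUSH -2 -> 0 -2
SUB     -> 2
STORE 0 -> (empty)
PUSH 9  -> 9
DUP     -> 9 9
MUL     -> 81
NEG     -> -81
NEG     -> 81

81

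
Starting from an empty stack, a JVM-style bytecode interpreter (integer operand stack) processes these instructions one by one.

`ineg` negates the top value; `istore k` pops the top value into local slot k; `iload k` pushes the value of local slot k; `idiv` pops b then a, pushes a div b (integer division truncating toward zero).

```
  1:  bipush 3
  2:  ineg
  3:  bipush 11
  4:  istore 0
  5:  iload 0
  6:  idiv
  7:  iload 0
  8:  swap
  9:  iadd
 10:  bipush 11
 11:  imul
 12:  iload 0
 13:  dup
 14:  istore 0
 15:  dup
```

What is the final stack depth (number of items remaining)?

3

bipush 3  : 3
ineg      : -3
bipush 11 : -3 11
istore 0  : -3
iload 0   : -3 11
idiv      : 0
iload 0   : 0 11
swap      : 11 0
iadd      : 11
bipush 11 : 11 11
imul      : 121
iload 0   : 121 11
dup       : 121 11 11
istore 0  : 121 11
dup       : 121 11 11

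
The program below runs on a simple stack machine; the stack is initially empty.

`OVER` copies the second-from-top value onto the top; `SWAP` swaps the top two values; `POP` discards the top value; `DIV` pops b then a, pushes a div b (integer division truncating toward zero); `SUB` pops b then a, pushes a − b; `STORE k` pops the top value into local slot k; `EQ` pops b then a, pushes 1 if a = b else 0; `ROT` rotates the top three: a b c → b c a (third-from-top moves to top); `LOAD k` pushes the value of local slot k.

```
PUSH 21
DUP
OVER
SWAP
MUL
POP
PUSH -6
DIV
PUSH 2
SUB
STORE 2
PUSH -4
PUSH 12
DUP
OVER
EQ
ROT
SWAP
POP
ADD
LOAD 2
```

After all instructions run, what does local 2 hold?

-5

PUSH 21  21
DUP      21 21
OVER     21 21 21
SWAP     21 21 21
MUL      21 441
POP      21
PUSH -6  21 -6
DIV      -3
PUSH 2   -3 2
SUB      -5
STORE 2  (empty)
PUSH -4  -4
PUSH 12  -4 12
DUP      -4 12 12
OVER     -4 12 12 12
EQ       -4 12 1
ROT      12 1 -4
SWAP     12 -4 1
POP      12 -4
ADD      8
LOAD 2   8 -5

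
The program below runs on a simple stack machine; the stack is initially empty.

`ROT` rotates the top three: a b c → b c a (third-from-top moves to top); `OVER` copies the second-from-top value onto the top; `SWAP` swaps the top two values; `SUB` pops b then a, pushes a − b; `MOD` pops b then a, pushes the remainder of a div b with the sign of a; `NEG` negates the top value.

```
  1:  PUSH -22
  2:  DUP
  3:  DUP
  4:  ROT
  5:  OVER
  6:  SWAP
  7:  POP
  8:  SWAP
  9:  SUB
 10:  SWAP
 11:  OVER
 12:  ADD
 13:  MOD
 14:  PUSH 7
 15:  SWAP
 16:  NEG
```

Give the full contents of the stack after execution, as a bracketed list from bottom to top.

[7, 0]

PUSH -22 -> [-22]
DUP      -> [-22, -22]
DUP      -> [-22, -22, -22]
ROT      -> [-22, -22, -22]
OVER     -> [-22, -22, -22, -22]
SWAP     -> [-22, -22, -22, -22]
POP      -> [-22, -22, -22]
SWAP     -> [-22, -22, -22]
SUB      -> [-22, 0]
SWAP     -> [0, -22]
OVER     -> [0, -22, 0]
ADD      -> [0, -22]
MOD      -> [0]
PUSH 7   -> [0, 7]
SWAP     -> [7, 0]
NEG      -> [7, 0]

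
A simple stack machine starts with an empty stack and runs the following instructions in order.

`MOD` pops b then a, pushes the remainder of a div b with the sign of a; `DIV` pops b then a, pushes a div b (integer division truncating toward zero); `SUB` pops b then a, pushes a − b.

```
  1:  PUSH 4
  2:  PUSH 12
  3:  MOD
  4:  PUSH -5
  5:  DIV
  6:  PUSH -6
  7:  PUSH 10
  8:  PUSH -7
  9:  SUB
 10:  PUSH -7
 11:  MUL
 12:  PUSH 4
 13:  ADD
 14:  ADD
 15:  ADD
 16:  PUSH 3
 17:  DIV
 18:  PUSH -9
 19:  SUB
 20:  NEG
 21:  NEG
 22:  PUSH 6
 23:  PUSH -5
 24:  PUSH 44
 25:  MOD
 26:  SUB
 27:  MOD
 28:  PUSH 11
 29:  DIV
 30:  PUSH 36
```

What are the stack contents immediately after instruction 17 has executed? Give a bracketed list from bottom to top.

PUSH 4  → 4
PUSH 12 → 4 12
MOD     → 4
PUSH -5 → 4 -5
DIV     → 0
PUSH -6 → 0 -6
PUSH 10 → 0 -6 10
PUSH -7 → 0 -6 10 -7
SUB     → 0 -6 17
PUSH -7 → 0 -6 17 -7
MUL     → 0 -6 -119
PUSH 4  → 0 -6 -119 4
ADD     → 0 -6 -115
ADD     → 0 -121
ADD     → -121
PUSH 3  → -121 3
DIV     → -40

[-40]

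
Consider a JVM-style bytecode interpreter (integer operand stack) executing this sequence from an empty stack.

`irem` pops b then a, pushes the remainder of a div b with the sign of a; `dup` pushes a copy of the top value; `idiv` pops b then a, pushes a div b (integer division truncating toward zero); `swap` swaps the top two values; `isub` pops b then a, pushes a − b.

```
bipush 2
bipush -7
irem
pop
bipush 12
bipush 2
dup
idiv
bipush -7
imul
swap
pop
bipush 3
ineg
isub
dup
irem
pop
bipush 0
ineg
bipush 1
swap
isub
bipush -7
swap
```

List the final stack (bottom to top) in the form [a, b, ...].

bipush 2   [2]
bipush -7  [2, -7]
irem       [2]
pop        []
bipush 12  [12]
bipush 2   [12, 2]
dup        [12, 2, 2]
idiv       [12, 1]
bipush -7  [12, 1, -7]
imul       [12, -7]
swap       [-7, 12]
pop        [-7]
bipush 3   [-7, 3]
ineg       [-7, -3]
isub       [-4]
dup        [-4, -4]
irem       [0]
pop        []
bipush 0   [0]
ineg       [0]
bipush 1   [0, 1]
swap       [1, 0]
isub       [1]
bipush -7  [1, -7]
swap       [-7, 1]

[-7, 1]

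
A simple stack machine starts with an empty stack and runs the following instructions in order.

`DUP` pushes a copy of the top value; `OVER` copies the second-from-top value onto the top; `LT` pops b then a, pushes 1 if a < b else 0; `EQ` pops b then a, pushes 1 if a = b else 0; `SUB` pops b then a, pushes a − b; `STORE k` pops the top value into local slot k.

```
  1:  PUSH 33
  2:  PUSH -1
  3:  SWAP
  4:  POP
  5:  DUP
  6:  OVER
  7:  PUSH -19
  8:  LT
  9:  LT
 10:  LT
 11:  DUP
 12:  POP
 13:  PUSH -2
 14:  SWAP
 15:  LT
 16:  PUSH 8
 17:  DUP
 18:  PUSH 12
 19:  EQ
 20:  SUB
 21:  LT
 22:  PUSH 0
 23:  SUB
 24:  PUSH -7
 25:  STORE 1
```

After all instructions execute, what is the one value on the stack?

PUSH 33   [33]
PUSH -1   [33, -1]
SWAP      [-1, 33]
POP       [-1]
DUP       [-1, -1]
OVER      [-1, -1, -1]
PUSH -19  [-1, -1, -1, -19]
LT        [-1, -1, 0]
LT        [-1, 1]
LT        [1]
DUP       [1, 1]
POP       [1]
PUSH -2   [1, -2]
SWAP      [-2, 1]
LT        [1]
PUSH 8    [1, 8]
DUP       [1, 8, 8]
PUSH 12   [1, 8, 8, 12]
EQ        [1, 8, 0]
SUB       [1, 8]
LT        [1]
PUSH 0    [1, 0]
SUB       [1]
PUSH -7   [1, -7]
STORE 1   [1]

1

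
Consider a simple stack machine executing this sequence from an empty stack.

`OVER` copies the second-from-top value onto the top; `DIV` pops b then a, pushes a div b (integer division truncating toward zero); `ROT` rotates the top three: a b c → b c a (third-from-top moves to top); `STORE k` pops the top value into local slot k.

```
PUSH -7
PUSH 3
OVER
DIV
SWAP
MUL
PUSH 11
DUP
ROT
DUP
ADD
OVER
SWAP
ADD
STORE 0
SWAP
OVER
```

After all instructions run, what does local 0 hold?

PUSH -7 → -7
PUSH 3  → -7 3
OVER    → -7 3 -7
DIV     → -7 0
SWAP    → 0 -7
MUL     → 0
PUSH 11 → 0 11
DUP     → 0 11 11
ROT     → 11 11 0
DUP     → 11 11 0 0
ADD     → 11 11 0
OVER    → 11 11 0 11
SWAP    → 11 11 11 0
ADD     → 11 11 11
STORE 0 → 11 11
SWAP    → 11 11
OVER    → 11 11 11

11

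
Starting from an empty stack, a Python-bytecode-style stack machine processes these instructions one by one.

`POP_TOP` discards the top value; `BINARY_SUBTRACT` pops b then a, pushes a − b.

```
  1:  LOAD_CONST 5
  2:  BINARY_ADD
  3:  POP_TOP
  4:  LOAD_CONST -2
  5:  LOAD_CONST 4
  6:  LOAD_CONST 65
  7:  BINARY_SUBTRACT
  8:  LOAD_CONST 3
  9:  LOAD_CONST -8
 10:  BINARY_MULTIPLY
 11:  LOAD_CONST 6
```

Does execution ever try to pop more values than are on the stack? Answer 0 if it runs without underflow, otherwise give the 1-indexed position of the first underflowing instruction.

2

LOAD_CONST 5 -> 5
BINARY_ADD  — needs 2 operands, stack has 1 → underflow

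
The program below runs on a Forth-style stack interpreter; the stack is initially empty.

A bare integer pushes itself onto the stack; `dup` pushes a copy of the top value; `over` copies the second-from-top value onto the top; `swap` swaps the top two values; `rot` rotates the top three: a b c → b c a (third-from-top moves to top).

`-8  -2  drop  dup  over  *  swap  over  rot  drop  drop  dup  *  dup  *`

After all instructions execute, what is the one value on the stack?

-8   → -8
-2   → -8 -2
drop → -8
dup  → -8 -8
over → -8 -8 -8
*    → -8 64
swap → 64 -8
over → 64 -8 64
rot  → -8 64 64
drop → -8 64
drop → -8
dup  → -8 -8
*    → 64
dup  → 64 64
*    → 4096

4096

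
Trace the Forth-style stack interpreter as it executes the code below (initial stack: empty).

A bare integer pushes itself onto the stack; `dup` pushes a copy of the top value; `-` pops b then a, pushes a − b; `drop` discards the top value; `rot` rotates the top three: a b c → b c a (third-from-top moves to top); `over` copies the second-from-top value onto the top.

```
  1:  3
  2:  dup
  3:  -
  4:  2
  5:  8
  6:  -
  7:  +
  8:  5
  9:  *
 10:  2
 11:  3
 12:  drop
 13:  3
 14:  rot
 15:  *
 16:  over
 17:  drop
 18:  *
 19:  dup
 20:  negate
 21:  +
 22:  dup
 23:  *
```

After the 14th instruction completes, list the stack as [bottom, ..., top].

3    -> [3]
dup  -> [3, 3]
-    -> [0]
2    -> [0, 2]
8    -> [0, 2, 8]
-    -> [0, -6]
+    -> [-6]
5    -> [-6, 5]
*    -> [-30]
2    -> [-30, 2]
3    -> [-30, 2, 3]
drop -> [-30, 2]
3    -> [-30, 2, 3]
rot  -> [2, 3, -30]

[2, 3, -30]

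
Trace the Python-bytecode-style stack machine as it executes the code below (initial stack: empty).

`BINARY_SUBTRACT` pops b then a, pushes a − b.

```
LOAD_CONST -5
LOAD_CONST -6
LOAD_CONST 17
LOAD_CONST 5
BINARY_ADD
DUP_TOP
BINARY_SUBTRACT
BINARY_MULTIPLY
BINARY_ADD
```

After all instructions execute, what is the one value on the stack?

LOAD_CONST -5    -5
LOAD_CONST -6    -5 -6
LOAD_CONST 17    -5 -6 17
LOAD_CONST 5     -5 -6 17 5
BINARY_ADD       -5 -6 22
DUP_TOP          -5 -6 22 22
BINARY_SUBTRACT  -5 -6 0
BINARY_MULTIPLY  -5 0
BINARY_ADD       -5

-5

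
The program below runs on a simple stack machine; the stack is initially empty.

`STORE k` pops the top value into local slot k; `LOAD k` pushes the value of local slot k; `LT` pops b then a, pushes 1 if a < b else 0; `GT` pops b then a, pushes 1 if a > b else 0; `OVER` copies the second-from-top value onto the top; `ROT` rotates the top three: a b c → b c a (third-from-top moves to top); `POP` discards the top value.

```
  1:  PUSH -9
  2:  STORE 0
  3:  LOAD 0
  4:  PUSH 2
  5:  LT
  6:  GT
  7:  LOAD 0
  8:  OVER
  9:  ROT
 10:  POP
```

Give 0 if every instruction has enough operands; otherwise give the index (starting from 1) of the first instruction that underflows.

6

PUSH -9 → -9
STORE 0 → (empty)
LOAD 0  → -9
PUSH 2  → -9 2
LT      → 1
GT  — needs 2 operands, stack has 1 → underflow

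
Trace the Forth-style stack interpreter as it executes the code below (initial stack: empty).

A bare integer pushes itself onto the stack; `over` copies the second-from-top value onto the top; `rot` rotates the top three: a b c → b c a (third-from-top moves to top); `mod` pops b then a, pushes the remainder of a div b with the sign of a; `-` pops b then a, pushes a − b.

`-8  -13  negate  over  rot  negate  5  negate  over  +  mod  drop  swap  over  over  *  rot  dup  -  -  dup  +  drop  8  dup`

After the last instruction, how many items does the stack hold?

3

-8      [-8]
-13     [-8, -13]
negate  [-8, 13]
over    [-8, 13, -8]
rot     [13, -8, -8]
negate  [13, -8, 8]
5       [13, -8, 8, 5]
negate  [13, -8, 8, -5]
over    [13, -8, 8, -5, 8]
+       [13, -8, 8, 3]
mod     [13, -8, 2]
drop    [13, -8]
swap    [-8, 13]
over    [-8, 13, -8]
over    [-8, 13, -8, 13]
*       [-8, 13, -104]
rot     [13, -104, -8]
dup     [13, -104, -8, -8]
-       [13, -104, 0]
-       [13, -104]
dup     [13, -104, -104]
+       [13, -208]
drop    [13]
8       [13, 8]
dup     [13, 8, 8]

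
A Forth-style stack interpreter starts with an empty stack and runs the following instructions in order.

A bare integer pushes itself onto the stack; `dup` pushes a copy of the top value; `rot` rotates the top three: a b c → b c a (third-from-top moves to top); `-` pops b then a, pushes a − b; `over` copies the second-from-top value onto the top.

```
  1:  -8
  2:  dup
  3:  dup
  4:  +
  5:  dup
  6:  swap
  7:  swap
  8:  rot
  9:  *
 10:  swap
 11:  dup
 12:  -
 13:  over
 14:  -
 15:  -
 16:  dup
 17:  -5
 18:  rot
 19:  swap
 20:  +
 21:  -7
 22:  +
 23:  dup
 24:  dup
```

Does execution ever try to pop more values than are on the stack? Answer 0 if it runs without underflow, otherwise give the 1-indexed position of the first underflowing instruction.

-8   : -8
dup  : -8 -8
dup  : -8 -8 -8
+    : -8 -16
dup  : -8 -16 -16
swap : -8 -16 -16
swap : -8 -16 -16
rot  : -16 -16 -8
*    : -16 128
swap : 128 -16
dup  : 128 -16 -16
-    : 128 0
over : 128 0 128
-    : 128 -128
-    : 256
dup  : 256 256
-5   : 256 256 -5
rot  : 256 -5 256
swap : 256 256 -5
+    : 256 251
-7   : 256 251 -7
+    : 256 244
dup  : 256 244 244
dup  : 256 244 244 244

0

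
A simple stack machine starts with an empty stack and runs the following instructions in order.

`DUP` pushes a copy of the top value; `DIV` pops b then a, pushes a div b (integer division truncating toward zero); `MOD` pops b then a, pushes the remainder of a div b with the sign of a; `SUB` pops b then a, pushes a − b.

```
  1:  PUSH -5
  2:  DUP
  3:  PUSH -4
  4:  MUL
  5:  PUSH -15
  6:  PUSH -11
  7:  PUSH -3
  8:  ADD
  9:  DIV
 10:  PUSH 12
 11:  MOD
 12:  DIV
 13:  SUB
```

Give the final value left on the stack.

-25

PUSH -5   -5
DUP       -5 -5
PUSH -4   -5 -5 -4
MUL       -5 20
PUSH -15  -5 20 -15
PUSH -11  -5 20 -15 -11
PUSH -3   -5 20 -15 -11 -3
ADD       -5 20 -15 -14
DIV       -5 20 1
PUSH 12   -5 20 1 12
MOD       -5 20 1
DIV       -5 20
SUB       -25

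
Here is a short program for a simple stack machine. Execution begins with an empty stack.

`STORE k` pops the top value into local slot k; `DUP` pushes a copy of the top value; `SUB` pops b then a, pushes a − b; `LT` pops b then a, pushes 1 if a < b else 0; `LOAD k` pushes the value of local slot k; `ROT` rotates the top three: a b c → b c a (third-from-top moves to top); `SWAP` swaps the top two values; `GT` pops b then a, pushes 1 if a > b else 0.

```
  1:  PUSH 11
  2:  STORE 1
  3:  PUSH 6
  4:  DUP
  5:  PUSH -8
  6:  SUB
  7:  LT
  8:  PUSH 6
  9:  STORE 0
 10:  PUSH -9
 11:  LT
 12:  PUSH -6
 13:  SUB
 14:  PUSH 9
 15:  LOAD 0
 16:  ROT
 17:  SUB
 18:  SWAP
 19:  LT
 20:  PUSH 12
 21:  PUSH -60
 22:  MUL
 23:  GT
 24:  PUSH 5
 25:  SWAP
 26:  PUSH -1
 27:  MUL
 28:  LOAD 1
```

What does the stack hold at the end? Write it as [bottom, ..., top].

PUSH 11  → 11
STORE 1  → (empty)
PUSH 6   → 6
DUP      → 6 6
PUSH -8  → 6 6 -8
SUB      → 6 14
LT       → 1
PUSH 6   → 1 6
STORE 0  → 1
PUSH -9  → 1 -9
LT       → 0
PUSH -6  → 0 -6
SUB      → 6
PUSH 9   → 6 9
LOAD 0   → 6 9 6
ROT      → 9 6 6
SUB      → 9 0
SWAP     → 0 9
LT       → 1
PUSH 12  → 1 12
PUSH -60 → 1 12 -60
MUL      → 1 -720
GT       → 1
PUSH 5   → 1 5
SWAP     → 5 1
PUSH -1  → 5 1 -1
MUL      → 5 -1
LOAD 1   → 5 -1 11

[5, -1, 11]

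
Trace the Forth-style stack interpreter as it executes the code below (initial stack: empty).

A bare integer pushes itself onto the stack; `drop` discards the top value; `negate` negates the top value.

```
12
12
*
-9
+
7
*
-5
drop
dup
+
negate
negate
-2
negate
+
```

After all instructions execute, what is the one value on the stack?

12     → [12]
12     → [12, 12]
*      → [144]
-9     → [144, -9]
+      → [135]
7      → [135, 7]
*      → [945]
-5     → [945, -5]
drop   → [945]
dup    → [945, 945]
+      → [1890]
negate → [-1890]
negate → [1890]
-2     → [1890, -2]
negate → [1890, 2]
+      → [1892]

1892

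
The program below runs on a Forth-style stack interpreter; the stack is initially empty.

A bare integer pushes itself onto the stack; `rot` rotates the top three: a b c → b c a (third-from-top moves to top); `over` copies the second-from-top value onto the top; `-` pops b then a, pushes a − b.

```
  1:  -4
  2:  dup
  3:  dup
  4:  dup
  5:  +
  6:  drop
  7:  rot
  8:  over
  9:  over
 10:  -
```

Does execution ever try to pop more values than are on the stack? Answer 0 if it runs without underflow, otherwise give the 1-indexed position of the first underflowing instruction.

-4   : [-4]
dup  : [-4, -4]
dup  : [-4, -4, -4]
dup  : [-4, -4, -4, -4]
+    : [-4, -4, -8]
drop : [-4, -4]
rot  — needs 3 operands, stack has 2 → underflow

7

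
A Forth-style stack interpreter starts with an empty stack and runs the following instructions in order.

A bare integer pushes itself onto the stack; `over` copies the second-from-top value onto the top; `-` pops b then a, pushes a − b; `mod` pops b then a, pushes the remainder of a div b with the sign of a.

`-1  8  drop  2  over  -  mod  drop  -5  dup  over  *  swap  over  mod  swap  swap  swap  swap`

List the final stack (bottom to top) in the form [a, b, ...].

[25, -5]

-1   : -1
8    : -1 8
drop : -1
2    : -1 2
over : -1 2 -1
-    : -1 3
mod  : -1
drop : (empty)
-5   : -5
dup  : -5 -5
over : -5 -5 -5
*    : -5 25
swap : 25 -5
over : 25 -5 25
mod  : 25 -5
swap : -5 25
swap : 25 -5
swap : -5 25
swap : 25 -5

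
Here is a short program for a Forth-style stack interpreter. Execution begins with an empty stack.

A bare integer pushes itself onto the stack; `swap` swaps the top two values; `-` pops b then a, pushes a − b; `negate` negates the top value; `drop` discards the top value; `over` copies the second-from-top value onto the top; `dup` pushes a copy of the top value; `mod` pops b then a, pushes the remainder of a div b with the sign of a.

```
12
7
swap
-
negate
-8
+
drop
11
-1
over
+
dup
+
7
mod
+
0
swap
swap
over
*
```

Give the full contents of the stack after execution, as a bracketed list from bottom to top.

12      12
7       12 7
swap    7 12
-       -5
negate  5
-8      5 -8
+       -3
drop    (empty)
11      11
-1      11 -1
over    11 -1 11
+       11 10
dup     11 10 10
+       11 20
7       11 20 7
mod     11 6
+       17
0       17 0
swap    0 17
swap    17 0
over    17 0 17
*       17 0

[17, 0]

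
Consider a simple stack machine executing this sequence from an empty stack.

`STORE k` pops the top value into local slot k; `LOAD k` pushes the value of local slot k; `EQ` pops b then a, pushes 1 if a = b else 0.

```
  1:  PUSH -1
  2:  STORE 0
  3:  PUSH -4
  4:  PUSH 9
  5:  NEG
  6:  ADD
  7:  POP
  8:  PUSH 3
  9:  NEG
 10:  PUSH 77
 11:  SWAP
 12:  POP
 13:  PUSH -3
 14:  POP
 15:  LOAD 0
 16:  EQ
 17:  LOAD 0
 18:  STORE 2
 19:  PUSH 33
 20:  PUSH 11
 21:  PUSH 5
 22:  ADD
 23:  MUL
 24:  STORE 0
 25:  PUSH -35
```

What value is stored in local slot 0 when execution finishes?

528

PUSH -1  -> [-1]
STORE 0  -> []
PUSH -4  -> [-4]
PUSH 9   -> [-4, 9]
NEG      -> [-4, -9]
ADD      -> [-13]
POP      -> []
PUSH 3   -> [3]
NEG      -> [-3]
PUSH 77  -> [-3, 77]
SWAP     -> [77, -3]
POP      -> [77]
PUSH -3  -> [77, -3]
POP      -> [77]
LOAD 0   -> [77, -1]
EQ       -> [0]
LOAD 0   -> [0, -1]
STORE 2  -> [0]
PUSH 33  -> [0, 33]
PUSH 11  -> [0, 33, 11]
PUSH 5   -> [0, 33, 11, 5]
ADD      -> [0, 33, 16]
MUL      -> [0, 528]
STORE 0  -> [0]
PUSH -35 -> [0, -35]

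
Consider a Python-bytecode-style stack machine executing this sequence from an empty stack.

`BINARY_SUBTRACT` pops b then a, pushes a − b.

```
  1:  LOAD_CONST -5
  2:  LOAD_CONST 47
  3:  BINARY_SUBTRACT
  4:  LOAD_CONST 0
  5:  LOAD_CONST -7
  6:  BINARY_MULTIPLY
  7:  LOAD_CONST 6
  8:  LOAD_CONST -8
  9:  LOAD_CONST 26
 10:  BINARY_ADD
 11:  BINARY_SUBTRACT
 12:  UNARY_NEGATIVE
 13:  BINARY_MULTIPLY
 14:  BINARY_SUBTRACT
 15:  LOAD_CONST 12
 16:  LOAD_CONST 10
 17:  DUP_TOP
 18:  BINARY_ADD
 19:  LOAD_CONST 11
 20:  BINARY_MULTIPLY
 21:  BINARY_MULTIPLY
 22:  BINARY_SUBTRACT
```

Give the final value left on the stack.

-2692

LOAD_CONST -5   : [-5]
LOAD_CONST 47   : [-5, 47]
BINARY_SUBTRACT : [-52]
LOAD_CONST 0    : [-52, 0]
LOAD_CONST -7   : [-52, 0, -7]
BINARY_MULTIPLY : [-52, 0]
LOAD_CONST 6    : [-52, 0, 6]
LOAD_CONST -8   : [-52, 0, 6, -8]
LOAD_CONST 26   : [-52, 0, 6, -8, 26]
BINARY_ADD      : [-52, 0, 6, 18]
BINARY_SUBTRACT : [-52, 0, -12]
UNARY_NEGATIVE  : [-52, 0, 12]
BINARY_MULTIPLY : [-52, 0]
BINARY_SUBTRACT : [-52]
LOAD_CONST 12   : [-52, 12]
LOAD_CONST 10   : [-52, 12, 10]
DUP_TOP         : [-52, 12, 10, 10]
BINARY_ADD      : [-52, 12, 20]
LOAD_CONST 11   : [-52, 12, 20, 11]
BINARY_MULTIPLY : [-52, 12, 220]
BINARY_MULTIPLY : [-52, 2640]
BINARY_SUBTRACT : [-2692]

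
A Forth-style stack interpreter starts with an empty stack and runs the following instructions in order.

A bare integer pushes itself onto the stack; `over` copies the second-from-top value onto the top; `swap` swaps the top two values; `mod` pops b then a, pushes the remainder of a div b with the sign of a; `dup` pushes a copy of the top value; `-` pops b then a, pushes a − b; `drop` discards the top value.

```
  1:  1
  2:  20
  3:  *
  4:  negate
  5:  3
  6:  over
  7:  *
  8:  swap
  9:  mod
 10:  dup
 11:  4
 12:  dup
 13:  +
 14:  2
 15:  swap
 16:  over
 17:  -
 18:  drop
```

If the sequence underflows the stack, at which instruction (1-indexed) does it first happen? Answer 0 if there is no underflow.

0

1      → [1]
20     → [1, 20]
*      → [20]
negate → [-20]
3      → [-20, 3]
over   → [-20, 3, -20]
*      → [-20, -60]
swap   → [-60, -20]
mod    → [0]
dup    → [0, 0]
4      → [0, 0, 4]
dup    → [0, 0, 4, 4]
+      → [0, 0, 8]
2      → [0, 0, 8, 2]
swap   → [0, 0, 2, 8]
over   → [0, 0, 2, 8, 2]
-      → [0, 0, 2, 6]
drop   → [0, 0, 2]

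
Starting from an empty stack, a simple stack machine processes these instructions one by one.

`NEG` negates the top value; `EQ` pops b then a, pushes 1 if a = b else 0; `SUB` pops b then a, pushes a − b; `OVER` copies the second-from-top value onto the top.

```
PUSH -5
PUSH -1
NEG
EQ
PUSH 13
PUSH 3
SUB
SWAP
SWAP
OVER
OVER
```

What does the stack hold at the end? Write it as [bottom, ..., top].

[0, 10, 0, 10]

PUSH -5 → [-5]
PUSH -1 → [-5, -1]
NEG     → [-5, 1]
EQ      → [0]
PUSH 13 → [0, 13]
PUSH 3  → [0, 13, 3]
SUB     → [0, 10]
SWAP    → [10, 0]
SWAP    → [0, 10]
OVER    → [0, 10, 0]
OVER    → [0, 10, 0, 10]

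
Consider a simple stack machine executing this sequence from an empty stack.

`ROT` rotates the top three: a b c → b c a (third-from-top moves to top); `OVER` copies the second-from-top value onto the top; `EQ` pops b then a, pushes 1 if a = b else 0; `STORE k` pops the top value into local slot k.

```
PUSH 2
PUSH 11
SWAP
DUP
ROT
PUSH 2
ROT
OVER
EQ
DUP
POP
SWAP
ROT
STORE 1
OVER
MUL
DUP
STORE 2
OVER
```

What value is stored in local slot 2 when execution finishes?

PUSH 2  : 2
PUSH 11 : 2 11
SWAP    : 11 2
DUP     : 11 2 2
ROT     : 2 2 11
PUSH 2  : 2 2 11 2
ROT     : 2 11 2 2
OVER    : 2 11 2 2 2
EQ      : 2 11 2 1
DUP     : 2 11 2 1 1
POP     : 2 11 2 1
SWAP    : 2 11 1 2
ROT     : 2 1 2 11
STORE 1 : 2 1 2
OVER    : 2 1 2 1
MUL     : 2 1 2
DUP     : 2 1 2 2
STORE 2 : 2 1 2
OVER    : 2 1 2 1

2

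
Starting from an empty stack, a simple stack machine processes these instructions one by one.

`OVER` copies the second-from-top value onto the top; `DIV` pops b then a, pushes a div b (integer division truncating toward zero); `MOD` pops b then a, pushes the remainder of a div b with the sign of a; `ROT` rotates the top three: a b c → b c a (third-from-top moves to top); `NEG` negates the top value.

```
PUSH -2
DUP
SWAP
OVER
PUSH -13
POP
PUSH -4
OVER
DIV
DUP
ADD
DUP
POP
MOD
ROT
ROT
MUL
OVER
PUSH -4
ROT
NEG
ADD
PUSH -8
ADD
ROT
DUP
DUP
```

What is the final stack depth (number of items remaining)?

5

PUSH -2  -> -2
DUP      -> -2 -2
SWAP     -> -2 -2
OVER     -> -2 -2 -2
PUSH -13 -> -2 -2 -2 -13
POP      -> -2 -2 -2
PUSH -4  -> -2 -2 -2 -4
OVER     -> -2 -2 -2 -4 -2
DIV      -> -2 -2 -2 2
DUP      -> -2 -2 -2 2 2
ADD      -> -2 -2 -2 4
DUP      -> -2 -2 -2 4 4
POP      -> -2 -2 -2 4
MOD      -> -2 -2 -2
ROT      -> -2 -2 -2
ROT      -> -2 -2 -2
MUL      -> -2 4
OVER     -> -2 4 -2
PUSH -4  -> -2 4 -2 -4
ROT      -> -2 -2 -4 4
NEG      -> -2 -2 -4 -4
ADD      -> -2 -2 -8
PUSH -8  -> -2 -2 -8 -8
ADD      -> -2 -2 -16
ROT      -> -2 -16 -2
DUP      -> -2 -16 -2 -2
DUP      -> -2 -16 -2 -2 -2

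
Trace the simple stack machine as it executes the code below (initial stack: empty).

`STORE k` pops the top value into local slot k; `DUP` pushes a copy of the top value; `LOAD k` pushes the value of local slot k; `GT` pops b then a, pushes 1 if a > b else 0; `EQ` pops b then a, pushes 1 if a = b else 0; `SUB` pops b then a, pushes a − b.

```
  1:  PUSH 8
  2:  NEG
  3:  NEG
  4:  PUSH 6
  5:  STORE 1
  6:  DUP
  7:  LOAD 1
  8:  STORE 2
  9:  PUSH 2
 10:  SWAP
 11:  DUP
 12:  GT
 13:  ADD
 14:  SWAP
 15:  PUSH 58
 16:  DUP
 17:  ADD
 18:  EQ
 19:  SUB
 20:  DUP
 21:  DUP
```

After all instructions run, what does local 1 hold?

6

PUSH 8  : 8
NEG     : -8
NEG     : 8
PUSH 6  : 8 6
STORE 1 : 8
DUP     : 8 8
LOAD 1  : 8 8 6
STORE 2 : 8 8
PUSH 2  : 8 8 2
SWAP    : 8 2 8
DUP     : 8 2 8 8
GT      : 8 2 0
ADD     : 8 2
SWAP    : 2 8
PUSH 58 : 2 8 58
DUP     : 2 8 58 58
ADD     : 2 8 116
EQ      : 2 0
SUB     : 2
DUP     : 2 2
DUP     : 2 2 2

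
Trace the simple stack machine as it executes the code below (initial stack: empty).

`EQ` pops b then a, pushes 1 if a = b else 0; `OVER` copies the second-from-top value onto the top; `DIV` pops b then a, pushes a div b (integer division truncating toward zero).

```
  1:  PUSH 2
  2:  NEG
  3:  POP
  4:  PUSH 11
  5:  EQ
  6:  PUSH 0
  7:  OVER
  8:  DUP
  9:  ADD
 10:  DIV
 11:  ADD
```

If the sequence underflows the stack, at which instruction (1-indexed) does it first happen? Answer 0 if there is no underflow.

5

PUSH 2   [2]
NEG      [-2]
POP      []
PUSH 11  [11]
EQ  — needs 2 operands, stack has 1 → underflow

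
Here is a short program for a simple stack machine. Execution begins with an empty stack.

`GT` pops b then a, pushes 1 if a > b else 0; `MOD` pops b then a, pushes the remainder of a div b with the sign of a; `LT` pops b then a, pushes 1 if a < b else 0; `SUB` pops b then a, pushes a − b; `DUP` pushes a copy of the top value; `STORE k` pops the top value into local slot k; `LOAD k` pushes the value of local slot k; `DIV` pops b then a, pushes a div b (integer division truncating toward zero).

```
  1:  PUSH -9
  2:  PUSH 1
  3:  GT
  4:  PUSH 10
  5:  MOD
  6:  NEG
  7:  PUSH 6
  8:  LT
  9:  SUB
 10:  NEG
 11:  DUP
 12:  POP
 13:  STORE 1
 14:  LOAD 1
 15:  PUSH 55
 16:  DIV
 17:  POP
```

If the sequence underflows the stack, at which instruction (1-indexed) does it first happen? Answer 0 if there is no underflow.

9

PUSH -9 -> [-9]
PUSH 1  -> [-9, 1]
GT      -> [0]
PUSH 10 -> [0, 10]
MOD     -> [0]
NEG     -> [0]
PUSH 6  -> [0, 6]
LT      -> [1]
SUB  — needs 2 operands, stack has 1 → underflow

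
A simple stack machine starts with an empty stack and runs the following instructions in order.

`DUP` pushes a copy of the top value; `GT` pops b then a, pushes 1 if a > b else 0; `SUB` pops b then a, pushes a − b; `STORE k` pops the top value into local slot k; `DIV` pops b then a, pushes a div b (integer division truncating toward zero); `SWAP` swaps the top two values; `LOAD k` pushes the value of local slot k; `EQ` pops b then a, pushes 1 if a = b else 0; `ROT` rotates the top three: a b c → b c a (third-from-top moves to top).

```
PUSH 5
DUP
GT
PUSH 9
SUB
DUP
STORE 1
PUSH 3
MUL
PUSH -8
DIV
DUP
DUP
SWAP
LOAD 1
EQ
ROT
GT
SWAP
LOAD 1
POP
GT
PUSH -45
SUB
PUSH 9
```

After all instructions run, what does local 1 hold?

PUSH 5   → 5
DUP      → 5 5
GT       → 0
PUSH 9   → 0 9
SUB      → -9
DUP      → -9 -9
STORE 1  → -9
PUSH 3   → -9 3
MUL      → -27
PUSH -8  → -27 -8
DIV      → 3
DUP      → 3 3
DUP      → 3 3 3
SWAP     → 3 3 3
LOAD 1   → 3 3 3 -9
EQ       → 3 3 0
ROT      → 3 0 3
GT       → 3 0
SWAP     → 0 3
LOAD 1   → 0 3 -9
POP      → 0 3
GT       → 0
PUSH -45 → 0 -45
SUB      → 45
PUSH 9   → 45 9

-9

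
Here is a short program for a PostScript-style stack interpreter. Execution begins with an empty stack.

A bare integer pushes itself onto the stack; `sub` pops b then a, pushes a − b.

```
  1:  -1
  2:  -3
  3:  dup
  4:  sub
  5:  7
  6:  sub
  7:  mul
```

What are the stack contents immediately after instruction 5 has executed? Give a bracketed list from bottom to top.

-1  -> [-1]
-3  -> [-1, -3]
dup -> [-1, -3, -3]
sub -> [-1, 0]
7   -> [-1, 0, 7]

[-1, 0, 7]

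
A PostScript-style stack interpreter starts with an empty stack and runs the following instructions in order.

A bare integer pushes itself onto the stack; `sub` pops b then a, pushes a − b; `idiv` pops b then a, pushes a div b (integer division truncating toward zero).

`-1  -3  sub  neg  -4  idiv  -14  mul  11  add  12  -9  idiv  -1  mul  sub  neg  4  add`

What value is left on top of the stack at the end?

-1   : [-1]
-3   : [-1, -3]
sub  : [2]
neg  : [-2]
-4   : [-2, -4]
idiv : [0]
-14  : [0, -14]
mul  : [0]
11   : [0, 11]
add  : [11]
12   : [11, 12]
-9   : [11, 12, -9]
idiv : [11, -1]
-1   : [11, -1, -1]
mul  : [11, 1]
sub  : [10]
neg  : [-10]
4    : [-10, 4]
add  : [-6]

-6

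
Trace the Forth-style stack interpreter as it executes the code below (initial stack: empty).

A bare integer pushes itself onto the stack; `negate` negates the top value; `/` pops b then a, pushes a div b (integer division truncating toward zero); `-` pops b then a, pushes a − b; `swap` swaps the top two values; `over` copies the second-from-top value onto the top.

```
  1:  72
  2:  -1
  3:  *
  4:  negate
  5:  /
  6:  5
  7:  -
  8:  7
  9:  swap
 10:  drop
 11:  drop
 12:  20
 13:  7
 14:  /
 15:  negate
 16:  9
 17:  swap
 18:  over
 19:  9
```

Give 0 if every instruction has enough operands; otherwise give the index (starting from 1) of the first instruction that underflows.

5

72     -> 72
-1     -> 72 -1
*      -> -72
negate -> 72
/  — needs 2 operands, stack has 1 → underflow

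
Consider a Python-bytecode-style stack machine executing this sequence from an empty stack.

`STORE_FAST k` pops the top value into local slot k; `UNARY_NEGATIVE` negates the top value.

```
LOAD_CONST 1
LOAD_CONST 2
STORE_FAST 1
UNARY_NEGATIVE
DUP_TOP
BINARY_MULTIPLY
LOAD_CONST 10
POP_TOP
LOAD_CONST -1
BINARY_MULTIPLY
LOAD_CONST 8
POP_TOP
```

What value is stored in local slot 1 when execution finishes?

2

LOAD_CONST 1     1
LOAD_CONST 2     1 2
STORE_FAST 1     1
UNARY_NEGATIVE   -1
DUP_TOP          -1 -1
BINARY_MULTIPLY  1
LOAD_CONST 10    1 10
POP_TOP          1
LOAD_CONST -1    1 -1
BINARY_MULTIPLY  -1
LOAD_CONST 8     -1 8
POP_TOP          -1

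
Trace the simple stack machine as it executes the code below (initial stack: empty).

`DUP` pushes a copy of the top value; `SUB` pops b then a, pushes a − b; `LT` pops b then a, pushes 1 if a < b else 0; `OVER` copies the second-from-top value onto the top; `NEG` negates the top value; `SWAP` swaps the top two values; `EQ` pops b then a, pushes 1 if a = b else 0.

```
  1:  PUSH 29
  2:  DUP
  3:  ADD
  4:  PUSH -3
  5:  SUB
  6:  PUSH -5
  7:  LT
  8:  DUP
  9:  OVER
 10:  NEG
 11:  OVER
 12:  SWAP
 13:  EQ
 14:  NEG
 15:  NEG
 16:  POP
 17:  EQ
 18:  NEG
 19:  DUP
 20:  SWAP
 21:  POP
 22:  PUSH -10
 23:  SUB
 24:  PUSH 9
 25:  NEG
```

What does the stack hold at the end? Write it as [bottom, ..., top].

[9, -9]

PUSH 29  : [29]
DUP      : [29, 29]
ADD      : [58]
PUSH -3  : [58, -3]
SUB      : [61]
PUSH -5  : [61, -5]
LT       : [0]
DUP      : [0, 0]
OVER     : [0, 0, 0]
NEG      : [0, 0, 0]
OVER     : [0, 0, 0, 0]
SWAP     : [0, 0, 0, 0]
EQ       : [0, 0, 1]
NEG      : [0, 0, -1]
NEG      : [0, 0, 1]
POP      : [0, 0]
EQ       : [1]
NEG      : [-1]
DUP      : [-1, -1]
SWAP     : [-1, -1]
POP      : [-1]
PUSH -10 : [-1, -10]
SUB      : [9]
PUSH 9   : [9, 9]
NEG      : [9, -9]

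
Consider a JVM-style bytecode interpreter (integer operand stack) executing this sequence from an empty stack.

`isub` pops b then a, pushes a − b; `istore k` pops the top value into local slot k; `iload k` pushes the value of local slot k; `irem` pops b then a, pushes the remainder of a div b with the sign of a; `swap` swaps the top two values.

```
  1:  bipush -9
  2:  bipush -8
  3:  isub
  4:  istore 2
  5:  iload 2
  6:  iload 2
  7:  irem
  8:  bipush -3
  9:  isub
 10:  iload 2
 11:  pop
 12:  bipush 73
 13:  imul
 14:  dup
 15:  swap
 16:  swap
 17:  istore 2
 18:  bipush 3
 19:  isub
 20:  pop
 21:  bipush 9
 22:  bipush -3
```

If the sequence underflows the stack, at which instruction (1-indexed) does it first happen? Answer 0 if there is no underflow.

0

bipush -9 → -9
bipush -8 → -9 -8
isub      → -1
istore 2  → (empty)
iload 2   → -1
iload 2   → -1 -1
irem      → 0
bipush -3 → 0 -3
isub      → 3
iload 2   → 3 -1
pop       → 3
bipush 73 → 3 73
imul      → 219
dup       → 219 219
swap      → 219 219
swap      → 219 219
istore 2  → 219
bipush 3  → 219 3
isub      → 216
pop       → (empty)
bipush 9  → 9
bipush -3 → 9 -3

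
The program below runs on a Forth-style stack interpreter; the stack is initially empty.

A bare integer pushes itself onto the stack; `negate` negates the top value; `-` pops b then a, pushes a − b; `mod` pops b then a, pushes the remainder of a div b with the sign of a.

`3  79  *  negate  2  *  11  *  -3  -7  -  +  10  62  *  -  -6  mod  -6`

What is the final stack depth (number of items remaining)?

3      -> [3]
79     -> [3, 79]
*      -> [237]
negate -> [-237]
2      -> [-237, 2]
*      -> [-474]
11     -> [-474, 11]
*      -> [-5214]
-3     -> [-5214, -3]
-7     -> [-5214, -3, -7]
-      -> [-5214, 4]
+      -> [-5210]
10     -> [-5210, 10]
62     -> [-5210, 10, 62]
*      -> [-5210, 620]
-      -> [-5830]
-6     -> [-5830, -6]
mod    -> [-4]
-6     -> [-4, -6]

2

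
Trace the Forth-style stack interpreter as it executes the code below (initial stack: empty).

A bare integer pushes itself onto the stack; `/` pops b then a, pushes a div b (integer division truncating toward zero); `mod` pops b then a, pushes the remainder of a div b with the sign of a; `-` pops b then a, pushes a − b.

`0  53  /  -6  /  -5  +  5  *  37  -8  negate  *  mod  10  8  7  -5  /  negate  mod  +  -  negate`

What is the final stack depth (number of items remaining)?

1

0       [0]
53      [0, 53]
/       [0]
-6      [0, -6]
/       [0]
-5      [0, -5]
+       [-5]
5       [-5, 5]
*       [-25]
37      [-25, 37]
-8      [-25, 37, -8]
negate  [-25, 37, 8]
*       [-25, 296]
mod     [-25]
10      [-25, 10]
8       [-25, 10, 8]
7       [-25, 10, 8, 7]
-5      [-25, 10, 8, 7, -5]
/       [-25, 10, 8, -1]
negate  [-25, 10, 8, 1]
mod     [-25, 10, 0]
+       [-25, 10]
-       [-35]
negate  [35]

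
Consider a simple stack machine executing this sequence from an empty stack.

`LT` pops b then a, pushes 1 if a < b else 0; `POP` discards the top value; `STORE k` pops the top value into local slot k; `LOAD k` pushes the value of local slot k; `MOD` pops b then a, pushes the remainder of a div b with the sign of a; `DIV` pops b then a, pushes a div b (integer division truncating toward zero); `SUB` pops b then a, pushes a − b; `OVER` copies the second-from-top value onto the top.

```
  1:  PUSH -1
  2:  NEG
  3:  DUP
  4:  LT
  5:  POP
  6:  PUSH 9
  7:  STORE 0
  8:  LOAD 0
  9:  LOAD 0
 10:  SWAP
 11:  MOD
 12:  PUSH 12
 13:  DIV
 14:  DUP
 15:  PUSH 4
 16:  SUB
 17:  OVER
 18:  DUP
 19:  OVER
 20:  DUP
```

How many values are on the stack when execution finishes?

PUSH -1 -> [-1]
NEG     -> [1]
DUP     -> [1, 1]
LT      -> [0]
POP     -> []
PUSH 9  -> [9]
STORE 0 -> []
LOAD 0  -> [9]
LOAD 0  -> [9, 9]
SWAP    -> [9, 9]
MOD     -> [0]
PUSH 12 -> [0, 12]
DIV     -> [0]
DUP     -> [0, 0]
PUSH 4  -> [0, 0, 4]
SUB     -> [0, -4]
OVER    -> [0, -4, 0]
DUP     -> [0, -4, 0, 0]
OVER    -> [0, -4, 0, 0, 0]
DUP     -> [0, -4, 0, 0, 0, 0]

6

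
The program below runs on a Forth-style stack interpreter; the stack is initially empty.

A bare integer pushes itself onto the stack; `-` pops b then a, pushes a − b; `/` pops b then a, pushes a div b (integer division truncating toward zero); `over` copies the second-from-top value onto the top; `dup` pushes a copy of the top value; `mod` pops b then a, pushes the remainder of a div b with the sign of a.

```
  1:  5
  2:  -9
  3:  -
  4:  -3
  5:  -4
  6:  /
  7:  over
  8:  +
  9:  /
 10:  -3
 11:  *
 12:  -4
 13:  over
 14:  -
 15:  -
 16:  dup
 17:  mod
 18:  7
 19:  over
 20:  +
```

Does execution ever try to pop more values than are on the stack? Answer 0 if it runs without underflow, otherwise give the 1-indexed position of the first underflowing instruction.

5     5
-9    5 -9
-     14
-3    14 -3
-4    14 -3 -4
/     14 0
over  14 0 14
+     14 14
/     1
-3    1 -3
*     -3
-4    -3 -4
over  -3 -4 -3
-     -3 -1
-     -2
dup   -2 -2
mod   0
7     0 7
over  0 7 0
+     0 7

0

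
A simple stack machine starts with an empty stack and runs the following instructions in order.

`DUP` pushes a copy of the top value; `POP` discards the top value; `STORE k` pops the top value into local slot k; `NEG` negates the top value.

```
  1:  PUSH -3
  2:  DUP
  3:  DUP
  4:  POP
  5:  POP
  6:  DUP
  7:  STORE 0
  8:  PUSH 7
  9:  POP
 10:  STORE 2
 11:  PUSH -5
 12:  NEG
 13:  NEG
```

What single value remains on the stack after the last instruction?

-5

PUSH -3 : -3
DUP     : -3 -3
DUP     : -3 -3 -3
POP     : -3 -3
POP     : -3
DUP     : -3 -3
STORE 0 : -3
PUSH 7  : -3 7
POP     : -3
STORE 2 : (empty)
PUSH -5 : -5
NEG     : 5
NEG     : -5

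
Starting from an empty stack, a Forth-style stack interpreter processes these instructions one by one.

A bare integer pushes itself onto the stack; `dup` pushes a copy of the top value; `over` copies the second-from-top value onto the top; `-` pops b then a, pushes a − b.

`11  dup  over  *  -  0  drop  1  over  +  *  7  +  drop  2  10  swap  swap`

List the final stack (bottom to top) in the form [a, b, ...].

[2, 10]

11   : 11
dup  : 11 11
over : 11 11 11
*    : 11 121
-    : -110
0    : -110 0
drop : -110
1    : -110 1
over : -110 1 -110
+    : -110 -109
*    : 11990
7    : 11990 7
+    : 11997
drop : (empty)
2    : 2
10   : 2 10
swap : 10 2
swap : 2 10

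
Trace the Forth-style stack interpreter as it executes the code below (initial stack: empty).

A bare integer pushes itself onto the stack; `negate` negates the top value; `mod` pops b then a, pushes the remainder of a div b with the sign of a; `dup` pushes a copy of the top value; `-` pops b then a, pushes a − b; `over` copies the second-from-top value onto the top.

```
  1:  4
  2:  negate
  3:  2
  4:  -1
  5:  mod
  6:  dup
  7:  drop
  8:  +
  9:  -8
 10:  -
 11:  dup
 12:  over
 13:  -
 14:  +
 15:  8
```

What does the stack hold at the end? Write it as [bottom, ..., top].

4      → 4
negate → -4
2      → -4 2
-1     → -4 2 -1
mod    → -4 0
dup    → -4 0 0
drop   → -4 0
+      → -4
-8     → -4 -8
-      → 4
dup    → 4 4
over   → 4 4 4
-      → 4 0
+      → 4
8      → 4 8

[4, 8]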